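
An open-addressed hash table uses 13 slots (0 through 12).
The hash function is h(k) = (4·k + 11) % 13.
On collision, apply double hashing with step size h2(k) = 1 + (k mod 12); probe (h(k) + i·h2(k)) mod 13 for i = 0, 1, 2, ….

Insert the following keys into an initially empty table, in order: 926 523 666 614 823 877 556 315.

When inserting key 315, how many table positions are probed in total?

926: h=10 => slot 10
523: h=10, h2=8, probe 10,5 => slot 5
666: h=10, h2=7, probe 10,4 => slot 4
614: h=10, h2=3, probe 10,0 => slot 0
823: h=1 => slot 1
877: h=9 => slot 9
556: h=12 => slot 12
315: h=10, h2=4, probe 10,1,5,9,0,4,8 => slot 8
Table: [614, 823, —, —, 666, 523, —, —, 315, 877, 926, —, 556]

7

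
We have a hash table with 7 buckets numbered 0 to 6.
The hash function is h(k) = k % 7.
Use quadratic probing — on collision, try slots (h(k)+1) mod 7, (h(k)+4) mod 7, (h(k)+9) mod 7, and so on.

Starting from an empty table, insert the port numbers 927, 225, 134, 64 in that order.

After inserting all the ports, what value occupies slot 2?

134

Insert 927: h=3, slot 3 empty → index 3.
Insert 225: h=1, slot 1 empty → index 1.
Insert 134: h=1, slot 1 occupied → index 2.
Insert 64: h=1, slots 1,2 occupied → index 5.
Table: [—, 225, 134, 927, —, 64, —]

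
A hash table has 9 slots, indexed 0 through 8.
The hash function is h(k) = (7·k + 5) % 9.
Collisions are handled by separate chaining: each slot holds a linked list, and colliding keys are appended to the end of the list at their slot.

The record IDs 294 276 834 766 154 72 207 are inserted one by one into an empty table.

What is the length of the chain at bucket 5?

2

294 -> bucket 2
276 -> bucket 2 (collision)
834 -> bucket 2 (collision)
766 -> bucket 3
154 -> bucket 3 (collision)
72 -> bucket 5
207 -> bucket 5 (collision)
Final buckets:
0: —
1: —
2: 294 -> 276 -> 834
3: 766 -> 154
4: —
5: 72 -> 207
6: —
7: —
8: —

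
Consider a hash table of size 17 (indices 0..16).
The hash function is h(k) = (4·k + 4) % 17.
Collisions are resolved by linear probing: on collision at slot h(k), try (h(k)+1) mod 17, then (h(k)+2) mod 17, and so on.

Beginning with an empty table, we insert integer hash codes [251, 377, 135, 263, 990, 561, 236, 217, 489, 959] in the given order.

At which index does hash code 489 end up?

251 hashes to 5; slot 5 is free -> place at 5.
377 hashes to 16; slot 16 is free -> place at 16.
135 hashes to 0; slot 0 is free -> place at 0.
263 hashes to 2; slot 2 is free -> place at 2.
990 hashes to 3; slot 3 is free -> place at 3.
561 hashes to 4; slot 4 is free -> place at 4.
236 hashes to 13; slot 13 is free -> place at 13.
217 hashes to 5; 5 taken -> place at 6.
489 hashes to 5; 5,6 taken -> place at 7.
959 hashes to 15; slot 15 is free -> place at 15.
Table: [135, ∅, 263, 990, 561, 251, 217, 489, ∅, ∅, ∅, ∅, ∅, 236, ∅, 959, 377]

7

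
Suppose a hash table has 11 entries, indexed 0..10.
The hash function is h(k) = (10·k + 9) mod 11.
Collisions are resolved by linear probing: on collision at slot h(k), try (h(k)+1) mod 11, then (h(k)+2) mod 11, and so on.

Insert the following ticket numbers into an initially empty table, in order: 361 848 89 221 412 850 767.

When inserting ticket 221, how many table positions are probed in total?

3

361: h=0 → slot 0
848: h=8 → slot 8
89: h=8, probe 8,9 → slot 9
221: h=8, probe 8,9,10 → slot 10
412: h=4 → slot 4
850: h=6 → slot 6
767: h=1 → slot 1
Table: [361, 767, ., ., 412, ., 850, ., 848, 89, 221]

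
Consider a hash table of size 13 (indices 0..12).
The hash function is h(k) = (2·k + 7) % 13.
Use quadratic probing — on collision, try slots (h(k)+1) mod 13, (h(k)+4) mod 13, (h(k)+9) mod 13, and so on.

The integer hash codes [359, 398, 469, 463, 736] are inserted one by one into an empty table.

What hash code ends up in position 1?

463

359: h=10 → slot 10
398: h=10, probe 10,11 → slot 11
469: h=9 → slot 9
463: h=10, probe 10,11,1 → slot 1
736: h=10, probe 10,11,1,6 → slot 6
Table: [., 463, ., ., ., ., 736, ., ., 469, 359, 398, .]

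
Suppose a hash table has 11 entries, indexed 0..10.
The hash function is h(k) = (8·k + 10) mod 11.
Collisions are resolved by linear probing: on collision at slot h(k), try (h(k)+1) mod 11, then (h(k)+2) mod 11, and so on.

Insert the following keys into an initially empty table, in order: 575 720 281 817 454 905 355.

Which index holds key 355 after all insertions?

575: h=1 → slot 1
720: h=6 → slot 6
281: h=3 → slot 3
817: h=1, probe 1,2 → slot 2
454: h=1, probe 1,2,3,4 → slot 4
905: h=1, probe 1,2,3,4,5 → slot 5
355: h=1, probe 1,2,3,4,5,6,7 → slot 7
Table: [∅, 575, 817, 281, 454, 905, 720, 355, ∅, ∅, ∅]

7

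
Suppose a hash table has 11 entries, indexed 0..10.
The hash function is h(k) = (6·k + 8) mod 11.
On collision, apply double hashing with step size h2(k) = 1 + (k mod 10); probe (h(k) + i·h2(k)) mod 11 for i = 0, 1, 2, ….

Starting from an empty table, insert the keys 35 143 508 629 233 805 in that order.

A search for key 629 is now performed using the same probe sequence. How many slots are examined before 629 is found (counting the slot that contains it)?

4

35 hashes to 9; slot 9 is free => place at 9.
143 hashes to 8; slot 8 is free => place at 8.
508 hashes to 9, h2=9; 9 taken => place at 7.
629 hashes to 9, h2=10; 9,8,7 taken => place at 6.
233 hashes to 9, h2=4; 9 taken => place at 2.
805 hashes to 9, h2=6; 9 taken => place at 4.
Table: [., ., 233, ., 805, ., 629, 508, 143, 35, .]
Lookup 629: h=9, h2=10, probe 9,8,7,6 → found at 6.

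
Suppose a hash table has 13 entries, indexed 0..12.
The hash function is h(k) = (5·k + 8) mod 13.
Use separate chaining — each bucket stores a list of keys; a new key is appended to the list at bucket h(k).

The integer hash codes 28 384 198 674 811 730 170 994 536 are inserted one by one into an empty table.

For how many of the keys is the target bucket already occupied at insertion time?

2

28 → bucket 5
384 → bucket 4
198 → bucket 10
674 → bucket 11
811 → bucket 7
730 → bucket 5 (collision)
170 → bucket 0
994 → bucket 12
536 → bucket 10 (collision)
Final buckets:
0: 170
1: —
2: —
3: —
4: 384
5: 28 -> 730
6: —
7: 811
8: —
9: —
10: 198 -> 536
11: 674
12: 994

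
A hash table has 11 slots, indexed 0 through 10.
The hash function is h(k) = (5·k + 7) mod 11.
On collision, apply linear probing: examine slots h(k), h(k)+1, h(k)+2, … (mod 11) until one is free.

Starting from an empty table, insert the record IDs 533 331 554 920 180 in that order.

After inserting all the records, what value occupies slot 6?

533: h=10 => slot 10
331: h=1 => slot 1
554: h=5 => slot 5
920: h=9 => slot 9
180: h=5, probe 5,6 => slot 6
Table: [—, 331, —, —, —, 554, 180, —, —, 920, 533]

180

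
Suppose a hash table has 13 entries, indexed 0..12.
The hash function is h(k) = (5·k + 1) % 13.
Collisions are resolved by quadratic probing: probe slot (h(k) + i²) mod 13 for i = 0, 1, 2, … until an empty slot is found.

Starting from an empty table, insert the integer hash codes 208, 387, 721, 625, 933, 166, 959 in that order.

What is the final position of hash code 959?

8

208: h=1 -> slot 1
387: h=12 -> slot 12
721: h=5 -> slot 5
625: h=6 -> slot 6
933: h=12, probe 12,0 -> slot 0
166: h=12, probe 12,0,3 -> slot 3
959: h=12, probe 12,0,3,8 -> slot 8
Table: [933, 208, ∅, 166, ∅, 721, 625, ∅, 959, ∅, ∅, ∅, 387]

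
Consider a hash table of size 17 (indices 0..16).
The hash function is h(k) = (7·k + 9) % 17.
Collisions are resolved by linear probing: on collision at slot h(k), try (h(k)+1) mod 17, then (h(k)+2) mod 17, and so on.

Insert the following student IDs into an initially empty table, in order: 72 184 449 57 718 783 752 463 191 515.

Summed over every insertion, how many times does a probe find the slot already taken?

15

Insert 72: h=3, slot 3 empty -> index 3.
Insert 184: h=5, slot 5 empty -> index 5.
Insert 449: h=7, slot 7 empty -> index 7.
Insert 57: h=0, slot 0 empty -> index 0.
Insert 718: h=3, slot 3 occupied -> index 4.
Insert 783: h=16, slot 16 empty -> index 16.
Insert 752: h=3, slots 3,4,5 occupied -> index 6.
Insert 463: h=3, slots 3,4,5,6,7 occupied -> index 8.
Insert 191: h=3, slots 3,4,5,6,7,8 occupied -> index 9.
Insert 515: h=10, slot 10 empty -> index 10.
Table: [57, —, —, 72, 718, 184, 752, 449, 463, 191, 515, —, —, —, —, —, 783]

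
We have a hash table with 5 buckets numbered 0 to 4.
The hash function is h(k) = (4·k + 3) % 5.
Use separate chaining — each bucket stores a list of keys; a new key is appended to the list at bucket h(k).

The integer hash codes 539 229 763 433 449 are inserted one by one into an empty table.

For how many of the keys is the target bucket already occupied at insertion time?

Insert 539: h=4, bucket 4 empty → new chain.
Insert 229: h=4, bucket 4 nonempty → append to chain.
Insert 763: h=0, bucket 0 empty → new chain.
Insert 433: h=0, bucket 0 nonempty → append to chain.
Insert 449: h=4, bucket 4 nonempty → append to chain.
Final buckets:
0: 763 -> 433
1: —
2: —
3: —
4: 539 -> 229 -> 449

3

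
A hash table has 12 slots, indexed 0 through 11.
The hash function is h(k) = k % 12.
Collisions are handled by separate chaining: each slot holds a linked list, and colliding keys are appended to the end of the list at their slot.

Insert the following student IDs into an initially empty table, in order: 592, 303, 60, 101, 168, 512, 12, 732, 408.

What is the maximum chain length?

Insert 592: h=4, bucket 4 empty → new chain.
Insert 303: h=3, bucket 3 empty → new chain.
Insert 60: h=0, bucket 0 empty → new chain.
Insert 101: h=5, bucket 5 empty → new chain.
Insert 168: h=0, bucket 0 nonempty → append to chain.
Insert 512: h=8, bucket 8 empty → new chain.
Insert 12: h=0, bucket 0 nonempty → append to chain.
Insert 732: h=0, bucket 0 nonempty → append to chain.
Insert 408: h=0, bucket 0 nonempty → append to chain.
Final buckets:
0: 60 -> 168 -> 12 -> 732 -> 408
1: —
2: —
3: 303
4: 592
5: 101
6: —
7: —
8: 512
9: —
10: —
11: —

5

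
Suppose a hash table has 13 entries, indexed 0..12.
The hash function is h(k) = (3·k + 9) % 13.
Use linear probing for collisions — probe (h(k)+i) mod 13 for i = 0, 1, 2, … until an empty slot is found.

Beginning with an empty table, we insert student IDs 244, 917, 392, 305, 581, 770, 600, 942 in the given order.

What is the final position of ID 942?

6

244: h=0 → slot 0
917: h=4 → slot 4
392: h=2 → slot 2
305: h=1 → slot 1
581: h=10 → slot 10
770: h=5 → slot 5
600: h=2, probe 2,3 → slot 3
942: h=1, probe 1,2,3,4,5,6 → slot 6
Table: [244, 305, 392, 600, 917, 770, 942, ∅, ∅, ∅, 581, ∅, ∅]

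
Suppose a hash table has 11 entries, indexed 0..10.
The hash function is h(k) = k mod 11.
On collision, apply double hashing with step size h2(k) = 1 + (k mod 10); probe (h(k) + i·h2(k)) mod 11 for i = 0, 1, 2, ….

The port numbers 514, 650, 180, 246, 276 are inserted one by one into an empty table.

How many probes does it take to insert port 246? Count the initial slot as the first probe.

2

514: h=8 → slot 8
650: h=1 → slot 1
180: h=4 → slot 4
246: h=4, h2=7, probe 4,0 → slot 0
276: h=1, h2=7, probe 1,8,4,0,7 → slot 7
Table: [246, 650, -, -, 180, -, -, 276, 514, -, -]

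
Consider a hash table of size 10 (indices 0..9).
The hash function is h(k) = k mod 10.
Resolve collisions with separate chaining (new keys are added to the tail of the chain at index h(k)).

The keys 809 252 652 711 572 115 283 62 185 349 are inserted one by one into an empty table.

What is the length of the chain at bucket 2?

809 -> bucket 9
252 -> bucket 2
652 -> bucket 2 (collision)
711 -> bucket 1
572 -> bucket 2 (collision)
115 -> bucket 5
283 -> bucket 3
62 -> bucket 2 (collision)
185 -> bucket 5 (collision)
349 -> bucket 9 (collision)
Final buckets:
0: _
1: 711
2: 252 -> 652 -> 572 -> 62
3: 283
4: _
5: 115 -> 185
6: _
7: _
8: _
9: 809 -> 349

4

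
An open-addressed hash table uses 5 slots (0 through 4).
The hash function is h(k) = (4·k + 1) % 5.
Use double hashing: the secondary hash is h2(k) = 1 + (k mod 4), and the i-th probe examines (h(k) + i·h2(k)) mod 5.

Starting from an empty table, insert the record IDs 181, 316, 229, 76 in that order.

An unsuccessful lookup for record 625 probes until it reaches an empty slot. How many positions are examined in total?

181 hashes to 0; slot 0 is free -> place at 0.
316 hashes to 0, h2=1; 0 taken -> place at 1.
229 hashes to 2; slot 2 is free -> place at 2.
76 hashes to 0, h2=1; 0,1,2 taken -> place at 3.
Table: [181, 316, 229, 76, —]
Lookup 625: h=1, h2=2, probe 1,3,0,2,4 → slot 4 empty, not found.

5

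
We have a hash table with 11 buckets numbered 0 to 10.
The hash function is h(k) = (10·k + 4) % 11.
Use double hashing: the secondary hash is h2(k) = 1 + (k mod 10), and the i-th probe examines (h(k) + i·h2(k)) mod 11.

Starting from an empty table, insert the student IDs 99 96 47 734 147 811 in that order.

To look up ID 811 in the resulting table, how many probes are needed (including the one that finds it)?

99: h=4 => slot 4
96: h=7 => slot 7
47: h=1 => slot 1
734: h=7, h2=5, probe 7,1,6 => slot 6
147: h=0 => slot 0
811: h=7, h2=2, probe 7,9 => slot 9
Table: [147, 47, ∅, ∅, 99, ∅, 734, 96, ∅, 811, ∅]
Lookup 811: h=7, h2=2, probe 7,9 → found at 9.

2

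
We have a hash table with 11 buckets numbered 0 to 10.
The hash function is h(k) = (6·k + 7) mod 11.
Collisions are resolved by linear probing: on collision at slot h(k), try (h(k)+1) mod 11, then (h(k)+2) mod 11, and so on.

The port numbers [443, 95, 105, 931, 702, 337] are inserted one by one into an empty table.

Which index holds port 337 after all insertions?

8

443 hashes to 3; slot 3 is free => place at 3.
95 hashes to 5; slot 5 is free => place at 5.
105 hashes to 10; slot 10 is free => place at 10.
931 hashes to 5; 5 taken => place at 6.
702 hashes to 6; 6 taken => place at 7.
337 hashes to 5; 5,6,7 taken => place at 8.
Table: [., ., ., 443, ., 95, 931, 702, 337, ., 105]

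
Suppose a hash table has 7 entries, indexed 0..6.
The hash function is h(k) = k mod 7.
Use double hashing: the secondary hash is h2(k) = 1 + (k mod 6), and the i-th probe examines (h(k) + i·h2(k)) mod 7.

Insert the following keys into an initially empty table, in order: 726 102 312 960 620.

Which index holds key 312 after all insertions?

726: h=5 => slot 5
102: h=4 => slot 4
312: h=4, h2=1, probe 4,5,6 => slot 6
960: h=1 => slot 1
620: h=4, h2=3, probe 4,0 => slot 0
Table: [620, 960, -, -, 102, 726, 312]

6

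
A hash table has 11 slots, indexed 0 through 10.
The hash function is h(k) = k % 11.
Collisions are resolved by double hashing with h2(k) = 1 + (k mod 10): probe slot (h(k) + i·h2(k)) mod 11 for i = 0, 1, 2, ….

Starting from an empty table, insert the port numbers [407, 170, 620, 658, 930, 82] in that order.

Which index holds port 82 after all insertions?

8

407: h=0 → slot 0
170: h=5 → slot 5
620: h=4 → slot 4
658: h=9 → slot 9
930: h=6 → slot 6
82: h=5, h2=3, probe 5,8 → slot 8
Table: [407, ∅, ∅, ∅, 620, 170, 930, ∅, 82, 658, ∅]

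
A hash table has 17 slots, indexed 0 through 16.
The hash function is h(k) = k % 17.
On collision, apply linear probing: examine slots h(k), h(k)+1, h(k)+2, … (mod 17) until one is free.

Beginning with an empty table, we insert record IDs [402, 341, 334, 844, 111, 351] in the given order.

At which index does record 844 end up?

13

Insert 402: h=11, slot 11 empty => index 11.
Insert 341: h=1, slot 1 empty => index 1.
Insert 334: h=11, slot 11 occupied => index 12.
Insert 844: h=11, slots 11,12 occupied => index 13.
Insert 111: h=9, slot 9 empty => index 9.
Insert 351: h=11, slots 11,12,13 occupied => index 14.
Table: [—, 341, —, —, —, —, —, —, —, 111, —, 402, 334, 844, 351, —, —]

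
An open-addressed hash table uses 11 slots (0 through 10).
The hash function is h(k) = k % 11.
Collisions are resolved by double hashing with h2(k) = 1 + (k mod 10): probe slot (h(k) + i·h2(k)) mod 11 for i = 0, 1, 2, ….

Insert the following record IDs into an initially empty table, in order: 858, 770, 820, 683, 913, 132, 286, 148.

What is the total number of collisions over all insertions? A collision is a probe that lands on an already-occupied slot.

8

858: h=0 => slot 0
770: h=0, h2=1, probe 0,1 => slot 1
820: h=6 => slot 6
683: h=1, h2=4, probe 1,5 => slot 5
913: h=0, h2=4, probe 0,4 => slot 4
132: h=0, h2=3, probe 0,3 => slot 3
286: h=0, h2=7, probe 0,7 => slot 7
148: h=5, h2=9, probe 5,3,1,10 => slot 10
Table: [858, 770, —, 132, 913, 683, 820, 286, —, —, 148]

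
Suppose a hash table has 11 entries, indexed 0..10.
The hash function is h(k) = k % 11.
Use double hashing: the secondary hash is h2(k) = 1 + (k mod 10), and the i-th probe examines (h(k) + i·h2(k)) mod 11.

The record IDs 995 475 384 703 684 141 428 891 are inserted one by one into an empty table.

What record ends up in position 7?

Insert 995: h=5, slot 5 empty -> index 5.
Insert 475: h=2, slot 2 empty -> index 2.
Insert 384: h=10, slot 10 empty -> index 10.
Insert 703: h=10, h2=4, slot 10 occupied -> index 3.
Insert 684: h=2, h2=5, slot 2 occupied -> index 7.
Insert 141: h=9, slot 9 empty -> index 9.
Insert 428: h=10, h2=9, slot 10 occupied -> index 8.
Insert 891: h=0, slot 0 empty -> index 0.
Table: [891, ∅, 475, 703, ∅, 995, ∅, 684, 428, 141, 384]

684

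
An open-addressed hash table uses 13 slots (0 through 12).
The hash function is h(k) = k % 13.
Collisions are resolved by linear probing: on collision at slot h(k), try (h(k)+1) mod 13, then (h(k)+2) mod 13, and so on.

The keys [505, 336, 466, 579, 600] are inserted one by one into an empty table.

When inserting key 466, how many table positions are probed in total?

3

505: h=11 → slot 11
336: h=11, probe 11,12 → slot 12
466: h=11, probe 11,12,0 → slot 0
579: h=7 → slot 7
600: h=2 → slot 2
Table: [466, —, 600, —, —, —, —, 579, —, —, —, 505, 336]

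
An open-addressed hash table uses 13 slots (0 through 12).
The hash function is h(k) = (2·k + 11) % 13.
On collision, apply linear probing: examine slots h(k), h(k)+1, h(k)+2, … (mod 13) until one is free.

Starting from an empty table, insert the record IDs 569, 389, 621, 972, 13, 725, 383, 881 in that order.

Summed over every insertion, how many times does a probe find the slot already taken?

569 hashes to 5; slot 5 is free => place at 5.
389 hashes to 9; slot 9 is free => place at 9.
621 hashes to 5; 5 taken => place at 6.
972 hashes to 5; 5,6 taken => place at 7.
13 hashes to 11; slot 11 is free => place at 11.
725 hashes to 5; 5,6,7 taken => place at 8.
383 hashes to 10; slot 10 is free => place at 10.
881 hashes to 5; 5,6,7,8,9,10,11 taken => place at 12.
Table: [., ., ., ., ., 569, 621, 972, 725, 389, 383, 13, 881]

13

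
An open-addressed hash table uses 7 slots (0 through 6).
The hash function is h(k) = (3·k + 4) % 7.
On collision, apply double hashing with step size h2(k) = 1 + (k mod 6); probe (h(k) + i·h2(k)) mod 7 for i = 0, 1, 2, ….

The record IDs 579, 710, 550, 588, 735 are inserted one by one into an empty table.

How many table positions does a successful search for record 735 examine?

579: h=5 -> slot 5
710: h=6 -> slot 6
550: h=2 -> slot 2
588: h=4 -> slot 4
735: h=4, h2=4, probe 4,1 -> slot 1
Table: [_, 735, 550, _, 588, 579, 710]
Lookup 735: h=4, h2=4, probe 4,1 → found at 1.

2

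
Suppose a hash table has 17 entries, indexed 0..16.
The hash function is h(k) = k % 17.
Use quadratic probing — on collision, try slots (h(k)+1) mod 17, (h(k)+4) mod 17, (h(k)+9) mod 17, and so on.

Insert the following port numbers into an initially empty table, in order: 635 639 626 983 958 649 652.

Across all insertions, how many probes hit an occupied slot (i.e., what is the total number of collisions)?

Insert 635: h=6, slot 6 empty → index 6.
Insert 639: h=10, slot 10 empty → index 10.
Insert 626: h=14, slot 14 empty → index 14.
Insert 983: h=14, slot 14 occupied → index 15.
Insert 958: h=6, slot 6 occupied → index 7.
Insert 649: h=3, slot 3 empty → index 3.
Insert 652: h=6, slots 6,7,10,15 occupied → index 5.
Table: [∅, ∅, ∅, 649, ∅, 652, 635, 958, ∅, ∅, 639, ∅, ∅, ∅, 626, 983, ∅]

6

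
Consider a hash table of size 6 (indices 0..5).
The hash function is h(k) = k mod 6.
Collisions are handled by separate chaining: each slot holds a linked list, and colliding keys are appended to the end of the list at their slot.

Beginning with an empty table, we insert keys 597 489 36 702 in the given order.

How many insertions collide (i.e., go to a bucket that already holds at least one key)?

2

Insert 597: h=3, bucket 3 empty → new chain.
Insert 489: h=3, bucket 3 nonempty → append to chain.
Insert 36: h=0, bucket 0 empty → new chain.
Insert 702: h=0, bucket 0 nonempty → append to chain.
Final buckets:
0: 36 -> 702
1: -
2: -
3: 597 -> 489
4: -
5: -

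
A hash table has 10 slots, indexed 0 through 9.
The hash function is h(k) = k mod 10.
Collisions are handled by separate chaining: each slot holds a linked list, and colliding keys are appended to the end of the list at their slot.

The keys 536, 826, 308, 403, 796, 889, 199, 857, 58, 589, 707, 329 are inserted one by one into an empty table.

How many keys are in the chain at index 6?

3

Insert 536: h=6, bucket 6 empty → new chain.
Insert 826: h=6, bucket 6 nonempty → append to chain.
Insert 308: h=8, bucket 8 empty → new chain.
Insert 403: h=3, bucket 3 empty → new chain.
Insert 796: h=6, bucket 6 nonempty → append to chain.
Insert 889: h=9, bucket 9 empty → new chain.
Insert 199: h=9, bucket 9 nonempty → append to chain.
Insert 857: h=7, bucket 7 empty → new chain.
Insert 58: h=8, bucket 8 nonempty → append to chain.
Insert 589: h=9, bucket 9 nonempty → append to chain.
Insert 707: h=7, bucket 7 nonempty → append to chain.
Insert 329: h=9, bucket 9 nonempty → append to chain.
Final buckets:
0: —
1: —
2: —
3: 403
4: —
5: —
6: 536 -> 826 -> 796
7: 857 -> 707
8: 308 -> 58
9: 889 -> 199 -> 589 -> 329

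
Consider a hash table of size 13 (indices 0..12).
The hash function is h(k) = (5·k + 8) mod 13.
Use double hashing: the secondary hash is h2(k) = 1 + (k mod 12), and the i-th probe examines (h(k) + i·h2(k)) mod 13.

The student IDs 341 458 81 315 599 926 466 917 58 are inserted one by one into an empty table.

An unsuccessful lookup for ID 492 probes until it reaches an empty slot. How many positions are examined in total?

5

Insert 341: h=10, slot 10 empty -> index 10.
Insert 458: h=10, h2=3, slot 10 occupied -> index 0.
Insert 81: h=10, h2=10, slot 10 occupied -> index 7.
Insert 315: h=10, h2=4, slot 10 occupied -> index 1.
Insert 599: h=0, h2=12, slot 0 occupied -> index 12.
Insert 926: h=10, h2=3, slots 10,0 occupied -> index 3.
Insert 466: h=11, slot 11 empty -> index 11.
Insert 917: h=4, slot 4 empty -> index 4.
Insert 58: h=12, h2=11, slots 12,10 occupied -> index 8.
Table: [458, 315, ∅, 926, 917, ∅, ∅, 81, 58, ∅, 341, 466, 599]
Lookup 492: h=11, h2=1, probe 11,12,0,1,2 → slot 2 empty, not found.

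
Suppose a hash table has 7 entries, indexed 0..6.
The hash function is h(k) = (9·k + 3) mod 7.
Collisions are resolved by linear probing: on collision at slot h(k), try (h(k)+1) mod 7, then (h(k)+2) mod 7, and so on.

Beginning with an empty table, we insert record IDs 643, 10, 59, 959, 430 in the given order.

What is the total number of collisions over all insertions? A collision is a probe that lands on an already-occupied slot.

643: h=1 → slot 1
10: h=2 → slot 2
59: h=2, probe 2,3 → slot 3
959: h=3, probe 3,4 → slot 4
430: h=2, probe 2,3,4,5 → slot 5
Table: [-, 643, 10, 59, 959, 430, -]

5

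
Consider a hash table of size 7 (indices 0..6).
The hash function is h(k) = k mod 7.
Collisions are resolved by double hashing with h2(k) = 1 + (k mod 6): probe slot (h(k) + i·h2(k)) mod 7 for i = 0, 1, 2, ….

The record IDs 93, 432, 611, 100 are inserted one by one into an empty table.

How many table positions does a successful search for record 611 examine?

93 hashes to 2; slot 2 is free → place at 2.
432 hashes to 5; slot 5 is free → place at 5.
611 hashes to 2, h2=6; 2 taken → place at 1.
100 hashes to 2, h2=5; 2 taken → place at 0.
Table: [100, 611, 93, _, _, 432, _]
Lookup 611: h=2, h2=6, probe 2,1 → found at 1.

2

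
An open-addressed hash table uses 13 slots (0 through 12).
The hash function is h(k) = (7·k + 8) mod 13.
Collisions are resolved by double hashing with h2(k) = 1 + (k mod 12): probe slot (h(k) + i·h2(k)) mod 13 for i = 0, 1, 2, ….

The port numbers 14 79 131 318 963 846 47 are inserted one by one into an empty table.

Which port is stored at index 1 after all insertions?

131

Insert 14: h=2, slot 2 empty -> index 2.
Insert 79: h=2, h2=8, slot 2 occupied -> index 10.
Insert 131: h=2, h2=12, slot 2 occupied -> index 1.
Insert 318: h=11, slot 11 empty -> index 11.
Insert 963: h=2, h2=4, slot 2 occupied -> index 6.
Insert 846: h=2, h2=7, slot 2 occupied -> index 9.
Insert 47: h=12, slot 12 empty -> index 12.
Table: [_, 131, 14, _, _, _, 963, _, _, 846, 79, 318, 47]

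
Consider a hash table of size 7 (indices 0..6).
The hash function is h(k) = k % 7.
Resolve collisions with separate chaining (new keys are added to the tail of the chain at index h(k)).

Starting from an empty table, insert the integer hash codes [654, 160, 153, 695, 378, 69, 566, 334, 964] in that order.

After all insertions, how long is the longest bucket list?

Insert 654: h=3, bucket 3 empty -> new chain.
Insert 160: h=6, bucket 6 empty -> new chain.
Insert 153: h=6, bucket 6 nonempty -> append to chain.
Insert 695: h=2, bucket 2 empty -> new chain.
Insert 378: h=0, bucket 0 empty -> new chain.
Insert 69: h=6, bucket 6 nonempty -> append to chain.
Insert 566: h=6, bucket 6 nonempty -> append to chain.
Insert 334: h=5, bucket 5 empty -> new chain.
Insert 964: h=5, bucket 5 nonempty -> append to chain.
Final buckets:
0: 378
1: -
2: 695
3: 654
4: -
5: 334 -> 964
6: 160 -> 153 -> 69 -> 566

4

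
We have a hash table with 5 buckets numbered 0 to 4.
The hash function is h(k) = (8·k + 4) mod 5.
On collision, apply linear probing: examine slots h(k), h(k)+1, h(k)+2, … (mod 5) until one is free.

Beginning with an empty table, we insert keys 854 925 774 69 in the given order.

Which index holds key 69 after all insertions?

854: h=1 => slot 1
925: h=4 => slot 4
774: h=1, probe 1,2 => slot 2
69: h=1, probe 1,2,3 => slot 3
Table: [_, 854, 774, 69, 925]

3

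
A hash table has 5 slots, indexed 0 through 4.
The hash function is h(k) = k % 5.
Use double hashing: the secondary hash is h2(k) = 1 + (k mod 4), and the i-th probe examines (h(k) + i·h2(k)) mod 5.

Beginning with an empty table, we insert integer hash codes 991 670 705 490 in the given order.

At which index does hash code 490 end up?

991: h=1 -> slot 1
670: h=0 -> slot 0
705: h=0, h2=2, probe 0,2 -> slot 2
490: h=0, h2=3, probe 0,3 -> slot 3
Table: [670, 991, 705, 490, _]

3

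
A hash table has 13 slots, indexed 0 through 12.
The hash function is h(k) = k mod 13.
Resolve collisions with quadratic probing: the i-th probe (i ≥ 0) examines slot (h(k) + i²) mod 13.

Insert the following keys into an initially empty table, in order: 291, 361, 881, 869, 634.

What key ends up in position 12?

869

291: h=5 → slot 5
361: h=10 → slot 10
881: h=10, probe 10,11 → slot 11
869: h=11, probe 11,12 → slot 12
634: h=10, probe 10,11,1 → slot 1
Table: [∅, 634, ∅, ∅, ∅, 291, ∅, ∅, ∅, ∅, 361, 881, 869]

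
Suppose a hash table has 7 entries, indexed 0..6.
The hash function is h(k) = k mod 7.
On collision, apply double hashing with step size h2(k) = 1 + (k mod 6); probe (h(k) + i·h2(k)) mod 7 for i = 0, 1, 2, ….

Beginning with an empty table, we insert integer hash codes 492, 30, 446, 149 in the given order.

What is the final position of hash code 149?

492 hashes to 2; slot 2 is free → place at 2.
30 hashes to 2, h2=1; 2 taken → place at 3.
446 hashes to 5; slot 5 is free → place at 5.
149 hashes to 2, h2=6; 2 taken → place at 1.
Table: [∅, 149, 492, 30, ∅, 446, ∅]

1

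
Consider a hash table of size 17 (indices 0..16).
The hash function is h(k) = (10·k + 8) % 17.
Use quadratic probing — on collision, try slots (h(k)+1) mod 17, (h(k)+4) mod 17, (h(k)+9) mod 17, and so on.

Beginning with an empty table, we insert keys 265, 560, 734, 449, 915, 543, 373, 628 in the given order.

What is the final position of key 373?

265 hashes to 6; slot 6 is free -> place at 6.
560 hashes to 15; slot 15 is free -> place at 15.
734 hashes to 4; slot 4 is free -> place at 4.
449 hashes to 10; slot 10 is free -> place at 10.
915 hashes to 12; slot 12 is free -> place at 12.
543 hashes to 15; 15 taken -> place at 16.
373 hashes to 15; 15,16 taken -> place at 2.
628 hashes to 15; 15,16,2 taken -> place at 7.
Table: [-, -, 373, -, 734, -, 265, 628, -, -, 449, -, 915, -, -, 560, 543]

2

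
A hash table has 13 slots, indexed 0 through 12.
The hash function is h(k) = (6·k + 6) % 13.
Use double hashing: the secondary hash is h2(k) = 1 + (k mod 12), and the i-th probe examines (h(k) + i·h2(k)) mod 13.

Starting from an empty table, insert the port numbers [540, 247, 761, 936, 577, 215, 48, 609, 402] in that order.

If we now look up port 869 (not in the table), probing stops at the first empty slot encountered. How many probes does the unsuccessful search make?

4

540 hashes to 9; slot 9 is free -> place at 9.
247 hashes to 6; slot 6 is free -> place at 6.
761 hashes to 9, h2=6; 9 taken -> place at 2.
936 hashes to 6, h2=1; 6 taken -> place at 7.
577 hashes to 10; slot 10 is free -> place at 10.
215 hashes to 9, h2=12; 9 taken -> place at 8.
48 hashes to 8, h2=1; 8,9,10 taken -> place at 11.
609 hashes to 7, h2=10; 7 taken -> place at 4.
402 hashes to 0; slot 0 is free -> place at 0.
Table: [402, ∅, 761, ∅, 609, ∅, 247, 936, 215, 540, 577, 48, ∅]
Lookup 869: h=7, h2=6, probe 7,0,6,12 → slot 12 empty, not found.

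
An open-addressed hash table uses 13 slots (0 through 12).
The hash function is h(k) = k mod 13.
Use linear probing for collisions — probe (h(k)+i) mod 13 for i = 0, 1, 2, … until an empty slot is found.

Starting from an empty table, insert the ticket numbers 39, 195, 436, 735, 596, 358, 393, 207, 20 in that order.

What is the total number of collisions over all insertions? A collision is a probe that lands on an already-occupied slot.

39: h=0 => slot 0
195: h=0, probe 0,1 => slot 1
436: h=7 => slot 7
735: h=7, probe 7,8 => slot 8
596: h=11 => slot 11
358: h=7, probe 7,8,9 => slot 9
393: h=3 => slot 3
207: h=12 => slot 12
20: h=7, probe 7,8,9,10 => slot 10
Table: [39, 195, -, 393, -, -, -, 436, 735, 358, 20, 596, 207]

7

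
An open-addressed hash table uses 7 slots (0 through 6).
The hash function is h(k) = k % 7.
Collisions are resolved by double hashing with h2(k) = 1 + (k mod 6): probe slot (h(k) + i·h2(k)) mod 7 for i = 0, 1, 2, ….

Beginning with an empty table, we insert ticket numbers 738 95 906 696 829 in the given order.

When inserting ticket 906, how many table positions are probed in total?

3

Insert 738: h=3, slot 3 empty → index 3.
Insert 95: h=4, slot 4 empty → index 4.
Insert 906: h=3, h2=1, slots 3,4 occupied → index 5.
Insert 696: h=3, h2=1, slots 3,4,5 occupied → index 6.
Insert 829: h=3, h2=2, slots 3,5 occupied → index 0.
Table: [829, _, _, 738, 95, 906, 696]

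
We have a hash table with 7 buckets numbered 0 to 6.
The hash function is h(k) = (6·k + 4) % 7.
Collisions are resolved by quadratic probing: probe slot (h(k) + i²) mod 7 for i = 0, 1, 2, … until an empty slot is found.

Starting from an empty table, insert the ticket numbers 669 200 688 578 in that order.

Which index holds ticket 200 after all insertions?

1

669 hashes to 0; slot 0 is free → place at 0.
200 hashes to 0; 0 taken → place at 1.
688 hashes to 2; slot 2 is free → place at 2.
578 hashes to 0; 0,1 taken → place at 4.
Table: [669, 200, 688, —, 578, —, —]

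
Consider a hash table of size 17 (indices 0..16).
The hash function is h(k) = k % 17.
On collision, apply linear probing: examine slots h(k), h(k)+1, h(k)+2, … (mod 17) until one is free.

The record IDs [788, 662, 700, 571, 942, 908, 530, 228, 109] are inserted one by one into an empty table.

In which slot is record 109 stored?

788 hashes to 6; slot 6 is free => place at 6.
662 hashes to 16; slot 16 is free => place at 16.
700 hashes to 3; slot 3 is free => place at 3.
571 hashes to 10; slot 10 is free => place at 10.
942 hashes to 7; slot 7 is free => place at 7.
908 hashes to 7; 7 taken => place at 8.
530 hashes to 3; 3 taken => place at 4.
228 hashes to 7; 7,8 taken => place at 9.
109 hashes to 7; 7,8,9,10 taken => place at 11.
Table: [., ., ., 700, 530, ., 788, 942, 908, 228, 571, 109, ., ., ., ., 662]

11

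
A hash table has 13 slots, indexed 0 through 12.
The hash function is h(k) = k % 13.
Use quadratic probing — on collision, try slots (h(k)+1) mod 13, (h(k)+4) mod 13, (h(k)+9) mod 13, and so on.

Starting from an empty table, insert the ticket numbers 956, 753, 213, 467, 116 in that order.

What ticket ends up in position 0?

Insert 956: h=7, slot 7 empty => index 7.
Insert 753: h=12, slot 12 empty => index 12.
Insert 213: h=5, slot 5 empty => index 5.
Insert 467: h=12, slot 12 occupied => index 0.
Insert 116: h=12, slots 12,0 occupied => index 3.
Table: [467, -, -, 116, -, 213, -, 956, -, -, -, -, 753]

467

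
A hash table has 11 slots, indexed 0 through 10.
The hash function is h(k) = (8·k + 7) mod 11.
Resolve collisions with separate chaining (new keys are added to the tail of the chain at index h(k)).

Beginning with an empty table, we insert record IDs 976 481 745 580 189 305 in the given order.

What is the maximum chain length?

5

976 → bucket 5
481 → bucket 5 (collision)
745 → bucket 5 (collision)
580 → bucket 5 (collision)
189 → bucket 1
305 → bucket 5 (collision)
Final buckets:
0: ∅
1: 189
2: ∅
3: ∅
4: ∅
5: 976 -> 481 -> 745 -> 580 -> 305
6: ∅
7: ∅
8: ∅
9: ∅
10: ∅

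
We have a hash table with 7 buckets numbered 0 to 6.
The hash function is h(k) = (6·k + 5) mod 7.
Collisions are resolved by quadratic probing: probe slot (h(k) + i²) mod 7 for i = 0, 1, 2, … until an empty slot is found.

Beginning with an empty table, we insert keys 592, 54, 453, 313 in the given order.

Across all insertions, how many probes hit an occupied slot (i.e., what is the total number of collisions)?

Insert 592: h=1, slot 1 empty => index 1.
Insert 54: h=0, slot 0 empty => index 0.
Insert 453: h=0, slots 0,1 occupied => index 4.
Insert 313: h=0, slots 0,1,4 occupied => index 2.
Table: [54, 592, 313, —, 453, —, —]

5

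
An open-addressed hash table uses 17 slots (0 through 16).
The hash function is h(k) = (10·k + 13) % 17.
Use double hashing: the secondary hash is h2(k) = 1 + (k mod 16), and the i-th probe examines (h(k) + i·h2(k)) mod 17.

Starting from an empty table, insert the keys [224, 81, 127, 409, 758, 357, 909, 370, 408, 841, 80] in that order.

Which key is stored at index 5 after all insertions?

909

Insert 224: h=9, slot 9 empty -> index 9.
Insert 81: h=7, slot 7 empty -> index 7.
Insert 127: h=8, slot 8 empty -> index 8.
Insert 409: h=6, slot 6 empty -> index 6.
Insert 758: h=11, slot 11 empty -> index 11.
Insert 357: h=13, slot 13 empty -> index 13.
Insert 909: h=8, h2=14, slot 8 occupied -> index 5.
Insert 370: h=7, h2=3, slot 7 occupied -> index 10.
Insert 408: h=13, h2=9, slots 13,5 occupied -> index 14.
Insert 841: h=8, h2=10, slot 8 occupied -> index 1.
Insert 80: h=14, h2=1, slot 14 occupied -> index 15.
Table: [-, 841, -, -, -, 909, 409, 81, 127, 224, 370, 758, -, 357, 408, 80, -]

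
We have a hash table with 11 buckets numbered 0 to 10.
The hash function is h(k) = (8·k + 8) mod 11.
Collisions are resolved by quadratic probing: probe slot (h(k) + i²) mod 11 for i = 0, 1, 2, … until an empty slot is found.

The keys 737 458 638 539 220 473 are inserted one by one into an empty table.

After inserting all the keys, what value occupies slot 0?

473

737: h=8 => slot 8
458: h=9 => slot 9
638: h=8, probe 8,9,1 => slot 1
539: h=8, probe 8,9,1,6 => slot 6
220: h=8, probe 8,9,1,6,2 => slot 2
473: h=8, probe 8,9,1,6,2,0 => slot 0
Table: [473, 638, 220, —, —, —, 539, —, 737, 458, —]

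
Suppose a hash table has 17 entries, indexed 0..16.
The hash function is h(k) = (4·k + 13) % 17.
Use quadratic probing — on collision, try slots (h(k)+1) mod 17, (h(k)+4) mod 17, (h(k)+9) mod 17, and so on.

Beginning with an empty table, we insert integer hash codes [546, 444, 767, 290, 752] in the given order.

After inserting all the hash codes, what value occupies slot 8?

Insert 546: h=4, slot 4 empty -> index 4.
Insert 444: h=4, slot 4 occupied -> index 5.
Insert 767: h=4, slots 4,5 occupied -> index 8.
Insert 290: h=0, slot 0 empty -> index 0.
Insert 752: h=12, slot 12 empty -> index 12.
Table: [290, ∅, ∅, ∅, 546, 444, ∅, ∅, 767, ∅, ∅, ∅, 752, ∅, ∅, ∅, ∅]

767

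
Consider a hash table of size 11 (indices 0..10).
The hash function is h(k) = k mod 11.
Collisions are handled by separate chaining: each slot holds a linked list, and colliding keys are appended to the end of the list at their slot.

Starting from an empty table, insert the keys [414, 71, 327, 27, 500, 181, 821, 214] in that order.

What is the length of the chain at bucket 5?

5

414 → bucket 7
71 → bucket 5
327 → bucket 8
27 → bucket 5 (collision)
500 → bucket 5 (collision)
181 → bucket 5 (collision)
821 → bucket 7 (collision)
214 → bucket 5 (collision)
Final buckets:
0: ∅
1: ∅
2: ∅
3: ∅
4: ∅
5: 71 -> 27 -> 500 -> 181 -> 214
6: ∅
7: 414 -> 821
8: 327
9: ∅
10: ∅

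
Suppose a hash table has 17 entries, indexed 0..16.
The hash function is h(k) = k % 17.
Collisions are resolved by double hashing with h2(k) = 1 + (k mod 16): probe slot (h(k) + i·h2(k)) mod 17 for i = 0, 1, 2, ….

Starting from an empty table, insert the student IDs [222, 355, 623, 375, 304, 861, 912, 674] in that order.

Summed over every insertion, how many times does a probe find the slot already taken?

222: h=1 → slot 1
355: h=15 → slot 15
623: h=11 → slot 11
375: h=1, h2=8, probe 1,9 → slot 9
304: h=15, h2=1, probe 15,16 → slot 16
861: h=11, h2=14, probe 11,8 → slot 8
912: h=11, h2=1, probe 11,12 → slot 12
674: h=11, h2=3, probe 11,14 → slot 14
Table: [-, 222, -, -, -, -, -, -, 861, 375, -, 623, 912, -, 674, 355, 304]

5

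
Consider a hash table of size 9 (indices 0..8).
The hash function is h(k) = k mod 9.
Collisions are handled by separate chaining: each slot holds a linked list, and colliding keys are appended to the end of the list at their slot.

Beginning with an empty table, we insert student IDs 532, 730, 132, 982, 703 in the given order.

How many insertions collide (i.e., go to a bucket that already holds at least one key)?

3

Insert 532: h=1, bucket 1 empty -> new chain.
Insert 730: h=1, bucket 1 nonempty -> append to chain.
Insert 132: h=6, bucket 6 empty -> new chain.
Insert 982: h=1, bucket 1 nonempty -> append to chain.
Insert 703: h=1, bucket 1 nonempty -> append to chain.
Final buckets:
0: —
1: 532 -> 730 -> 982 -> 703
2: —
3: —
4: —
5: —
6: 132
7: —
8: —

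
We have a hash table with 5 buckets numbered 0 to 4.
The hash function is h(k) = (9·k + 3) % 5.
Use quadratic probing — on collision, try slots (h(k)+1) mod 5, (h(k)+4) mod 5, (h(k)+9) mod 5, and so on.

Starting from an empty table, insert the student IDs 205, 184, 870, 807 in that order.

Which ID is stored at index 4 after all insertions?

184

205 hashes to 3; slot 3 is free => place at 3.
184 hashes to 4; slot 4 is free => place at 4.
870 hashes to 3; 3,4 taken => place at 2.
807 hashes to 1; slot 1 is free => place at 1.
Table: [., 807, 870, 205, 184]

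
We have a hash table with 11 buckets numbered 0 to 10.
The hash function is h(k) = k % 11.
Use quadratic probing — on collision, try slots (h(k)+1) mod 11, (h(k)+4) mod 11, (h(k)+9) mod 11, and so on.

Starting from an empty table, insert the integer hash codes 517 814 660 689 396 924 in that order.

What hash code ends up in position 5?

924

Insert 517: h=0, slot 0 empty → index 0.
Insert 814: h=0, slot 0 occupied → index 1.
Insert 660: h=0, slots 0,1 occupied → index 4.
Insert 689: h=7, slot 7 empty → index 7.
Insert 396: h=0, slots 0,1,4 occupied → index 9.
Insert 924: h=0, slots 0,1,4,9 occupied → index 5.
Table: [517, 814, ., ., 660, 924, ., 689, ., 396, .]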